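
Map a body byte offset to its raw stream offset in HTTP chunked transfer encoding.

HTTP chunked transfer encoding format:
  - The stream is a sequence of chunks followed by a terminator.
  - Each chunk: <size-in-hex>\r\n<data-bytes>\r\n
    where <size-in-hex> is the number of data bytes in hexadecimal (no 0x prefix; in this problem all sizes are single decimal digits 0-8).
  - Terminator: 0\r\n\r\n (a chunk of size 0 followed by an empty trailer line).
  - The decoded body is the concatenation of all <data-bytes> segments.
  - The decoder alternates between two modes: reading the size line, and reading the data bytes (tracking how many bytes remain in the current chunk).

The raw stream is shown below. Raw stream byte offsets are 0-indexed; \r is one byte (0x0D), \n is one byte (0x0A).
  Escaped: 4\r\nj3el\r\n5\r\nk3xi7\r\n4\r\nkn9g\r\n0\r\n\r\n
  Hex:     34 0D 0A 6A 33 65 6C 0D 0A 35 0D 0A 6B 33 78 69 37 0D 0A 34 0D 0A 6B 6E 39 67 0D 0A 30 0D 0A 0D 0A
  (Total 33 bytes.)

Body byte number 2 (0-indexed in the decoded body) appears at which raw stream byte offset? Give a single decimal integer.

Chunk 1: stream[0..1]='4' size=0x4=4, data at stream[3..7]='j3el' -> body[0..4], body so far='j3el'
Chunk 2: stream[9..10]='5' size=0x5=5, data at stream[12..17]='k3xi7' -> body[4..9], body so far='j3elk3xi7'
Chunk 3: stream[19..20]='4' size=0x4=4, data at stream[22..26]='kn9g' -> body[9..13], body so far='j3elk3xi7kn9g'
Chunk 4: stream[28..29]='0' size=0 (terminator). Final body='j3elk3xi7kn9g' (13 bytes)
Body byte 2 at stream offset 5

Answer: 5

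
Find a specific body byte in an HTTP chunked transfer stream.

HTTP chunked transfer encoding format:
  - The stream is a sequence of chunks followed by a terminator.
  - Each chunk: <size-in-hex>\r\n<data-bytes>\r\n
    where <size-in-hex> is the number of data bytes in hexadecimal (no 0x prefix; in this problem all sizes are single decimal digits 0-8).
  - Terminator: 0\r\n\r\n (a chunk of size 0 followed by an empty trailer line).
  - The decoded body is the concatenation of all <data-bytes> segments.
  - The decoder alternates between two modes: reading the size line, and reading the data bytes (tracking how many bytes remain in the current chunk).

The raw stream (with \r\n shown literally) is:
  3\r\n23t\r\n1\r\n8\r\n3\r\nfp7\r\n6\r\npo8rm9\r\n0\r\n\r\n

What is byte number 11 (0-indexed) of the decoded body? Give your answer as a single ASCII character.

Chunk 1: stream[0..1]='3' size=0x3=3, data at stream[3..6]='23t' -> body[0..3], body so far='23t'
Chunk 2: stream[8..9]='1' size=0x1=1, data at stream[11..12]='8' -> body[3..4], body so far='23t8'
Chunk 3: stream[14..15]='3' size=0x3=3, data at stream[17..20]='fp7' -> body[4..7], body so far='23t8fp7'
Chunk 4: stream[22..23]='6' size=0x6=6, data at stream[25..31]='po8rm9' -> body[7..13], body so far='23t8fp7po8rm9'
Chunk 5: stream[33..34]='0' size=0 (terminator). Final body='23t8fp7po8rm9' (13 bytes)
Body byte 11 = 'm'

Answer: m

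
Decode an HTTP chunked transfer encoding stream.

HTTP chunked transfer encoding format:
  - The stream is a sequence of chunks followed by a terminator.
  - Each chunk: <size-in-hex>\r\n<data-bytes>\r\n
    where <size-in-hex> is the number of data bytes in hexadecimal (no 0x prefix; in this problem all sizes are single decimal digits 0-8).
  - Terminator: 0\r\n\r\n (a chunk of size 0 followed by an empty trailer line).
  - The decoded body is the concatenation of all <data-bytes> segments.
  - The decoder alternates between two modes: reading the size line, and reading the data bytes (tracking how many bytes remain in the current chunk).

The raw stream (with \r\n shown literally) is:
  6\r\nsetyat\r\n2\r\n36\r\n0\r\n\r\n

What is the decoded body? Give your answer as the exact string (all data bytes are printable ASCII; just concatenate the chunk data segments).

Answer: setyat36

Derivation:
Chunk 1: stream[0..1]='6' size=0x6=6, data at stream[3..9]='setyat' -> body[0..6], body so far='setyat'
Chunk 2: stream[11..12]='2' size=0x2=2, data at stream[14..16]='36' -> body[6..8], body so far='setyat36'
Chunk 3: stream[18..19]='0' size=0 (terminator). Final body='setyat36' (8 bytes)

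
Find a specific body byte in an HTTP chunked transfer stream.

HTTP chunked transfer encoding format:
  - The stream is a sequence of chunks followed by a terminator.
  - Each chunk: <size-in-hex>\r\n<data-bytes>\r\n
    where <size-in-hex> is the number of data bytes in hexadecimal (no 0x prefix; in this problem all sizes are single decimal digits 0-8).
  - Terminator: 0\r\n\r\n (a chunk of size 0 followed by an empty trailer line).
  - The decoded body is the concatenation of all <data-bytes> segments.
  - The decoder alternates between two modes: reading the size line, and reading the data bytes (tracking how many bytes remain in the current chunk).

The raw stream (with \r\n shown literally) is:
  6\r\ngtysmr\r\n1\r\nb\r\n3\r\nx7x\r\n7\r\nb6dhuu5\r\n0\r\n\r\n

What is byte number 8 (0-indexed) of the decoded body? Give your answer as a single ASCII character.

Chunk 1: stream[0..1]='6' size=0x6=6, data at stream[3..9]='gtysmr' -> body[0..6], body so far='gtysmr'
Chunk 2: stream[11..12]='1' size=0x1=1, data at stream[14..15]='b' -> body[6..7], body so far='gtysmrb'
Chunk 3: stream[17..18]='3' size=0x3=3, data at stream[20..23]='x7x' -> body[7..10], body so far='gtysmrbx7x'
Chunk 4: stream[25..26]='7' size=0x7=7, data at stream[28..35]='b6dhuu5' -> body[10..17], body so far='gtysmrbx7xb6dhuu5'
Chunk 5: stream[37..38]='0' size=0 (terminator). Final body='gtysmrbx7xb6dhuu5' (17 bytes)
Body byte 8 = '7'

Answer: 7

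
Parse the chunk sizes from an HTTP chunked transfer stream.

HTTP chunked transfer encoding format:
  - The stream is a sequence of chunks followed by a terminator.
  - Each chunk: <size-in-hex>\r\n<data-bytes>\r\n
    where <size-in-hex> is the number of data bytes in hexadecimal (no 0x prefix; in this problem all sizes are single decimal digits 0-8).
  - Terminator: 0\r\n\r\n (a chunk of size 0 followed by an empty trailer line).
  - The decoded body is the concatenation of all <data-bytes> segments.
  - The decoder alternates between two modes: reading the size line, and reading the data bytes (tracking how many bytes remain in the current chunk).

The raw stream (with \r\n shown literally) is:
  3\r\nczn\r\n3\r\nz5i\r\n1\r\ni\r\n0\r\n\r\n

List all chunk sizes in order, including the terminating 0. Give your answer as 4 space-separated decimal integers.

Chunk 1: stream[0..1]='3' size=0x3=3, data at stream[3..6]='czn' -> body[0..3], body so far='czn'
Chunk 2: stream[8..9]='3' size=0x3=3, data at stream[11..14]='z5i' -> body[3..6], body so far='cznz5i'
Chunk 3: stream[16..17]='1' size=0x1=1, data at stream[19..20]='i' -> body[6..7], body so far='cznz5ii'
Chunk 4: stream[22..23]='0' size=0 (terminator). Final body='cznz5ii' (7 bytes)

Answer: 3 3 1 0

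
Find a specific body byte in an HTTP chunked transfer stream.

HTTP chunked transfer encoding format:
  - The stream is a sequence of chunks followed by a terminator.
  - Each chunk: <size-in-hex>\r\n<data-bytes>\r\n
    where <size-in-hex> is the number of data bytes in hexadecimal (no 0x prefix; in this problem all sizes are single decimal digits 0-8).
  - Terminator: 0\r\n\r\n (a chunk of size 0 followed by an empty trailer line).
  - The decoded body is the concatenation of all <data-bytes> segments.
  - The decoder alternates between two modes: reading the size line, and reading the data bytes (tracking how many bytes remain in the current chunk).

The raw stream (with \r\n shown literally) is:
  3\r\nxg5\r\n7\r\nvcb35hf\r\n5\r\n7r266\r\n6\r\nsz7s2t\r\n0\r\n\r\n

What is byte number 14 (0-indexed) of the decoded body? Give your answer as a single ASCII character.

Chunk 1: stream[0..1]='3' size=0x3=3, data at stream[3..6]='xg5' -> body[0..3], body so far='xg5'
Chunk 2: stream[8..9]='7' size=0x7=7, data at stream[11..18]='vcb35hf' -> body[3..10], body so far='xg5vcb35hf'
Chunk 3: stream[20..21]='5' size=0x5=5, data at stream[23..28]='7r266' -> body[10..15], body so far='xg5vcb35hf7r266'
Chunk 4: stream[30..31]='6' size=0x6=6, data at stream[33..39]='sz7s2t' -> body[15..21], body so far='xg5vcb35hf7r266sz7s2t'
Chunk 5: stream[41..42]='0' size=0 (terminator). Final body='xg5vcb35hf7r266sz7s2t' (21 bytes)
Body byte 14 = '6'

Answer: 6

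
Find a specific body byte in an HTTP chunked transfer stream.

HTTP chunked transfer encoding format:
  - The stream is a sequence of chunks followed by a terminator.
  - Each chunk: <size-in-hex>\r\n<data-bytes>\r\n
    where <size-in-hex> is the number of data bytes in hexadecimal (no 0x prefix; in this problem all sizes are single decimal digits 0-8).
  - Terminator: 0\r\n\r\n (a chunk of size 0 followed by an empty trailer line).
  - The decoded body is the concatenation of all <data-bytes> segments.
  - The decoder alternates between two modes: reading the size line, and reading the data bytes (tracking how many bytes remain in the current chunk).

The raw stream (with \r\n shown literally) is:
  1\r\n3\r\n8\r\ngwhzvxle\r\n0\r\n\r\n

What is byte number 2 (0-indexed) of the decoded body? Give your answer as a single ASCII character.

Answer: w

Derivation:
Chunk 1: stream[0..1]='1' size=0x1=1, data at stream[3..4]='3' -> body[0..1], body so far='3'
Chunk 2: stream[6..7]='8' size=0x8=8, data at stream[9..17]='gwhzvxle' -> body[1..9], body so far='3gwhzvxle'
Chunk 3: stream[19..20]='0' size=0 (terminator). Final body='3gwhzvxle' (9 bytes)
Body byte 2 = 'w'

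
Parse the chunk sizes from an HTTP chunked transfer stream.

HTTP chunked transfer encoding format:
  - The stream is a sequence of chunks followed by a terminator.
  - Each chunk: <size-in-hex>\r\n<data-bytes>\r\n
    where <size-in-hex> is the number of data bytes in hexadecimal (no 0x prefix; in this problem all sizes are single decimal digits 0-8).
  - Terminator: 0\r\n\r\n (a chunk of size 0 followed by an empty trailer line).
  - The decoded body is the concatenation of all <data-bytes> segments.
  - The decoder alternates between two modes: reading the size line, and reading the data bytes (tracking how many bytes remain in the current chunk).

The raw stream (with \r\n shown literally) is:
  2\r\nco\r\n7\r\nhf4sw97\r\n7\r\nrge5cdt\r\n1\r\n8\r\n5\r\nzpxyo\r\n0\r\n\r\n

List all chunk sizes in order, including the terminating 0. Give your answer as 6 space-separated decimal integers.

Chunk 1: stream[0..1]='2' size=0x2=2, data at stream[3..5]='co' -> body[0..2], body so far='co'
Chunk 2: stream[7..8]='7' size=0x7=7, data at stream[10..17]='hf4sw97' -> body[2..9], body so far='cohf4sw97'
Chunk 3: stream[19..20]='7' size=0x7=7, data at stream[22..29]='rge5cdt' -> body[9..16], body so far='cohf4sw97rge5cdt'
Chunk 4: stream[31..32]='1' size=0x1=1, data at stream[34..35]='8' -> body[16..17], body so far='cohf4sw97rge5cdt8'
Chunk 5: stream[37..38]='5' size=0x5=5, data at stream[40..45]='zpxyo' -> body[17..22], body so far='cohf4sw97rge5cdt8zpxyo'
Chunk 6: stream[47..48]='0' size=0 (terminator). Final body='cohf4sw97rge5cdt8zpxyo' (22 bytes)

Answer: 2 7 7 1 5 0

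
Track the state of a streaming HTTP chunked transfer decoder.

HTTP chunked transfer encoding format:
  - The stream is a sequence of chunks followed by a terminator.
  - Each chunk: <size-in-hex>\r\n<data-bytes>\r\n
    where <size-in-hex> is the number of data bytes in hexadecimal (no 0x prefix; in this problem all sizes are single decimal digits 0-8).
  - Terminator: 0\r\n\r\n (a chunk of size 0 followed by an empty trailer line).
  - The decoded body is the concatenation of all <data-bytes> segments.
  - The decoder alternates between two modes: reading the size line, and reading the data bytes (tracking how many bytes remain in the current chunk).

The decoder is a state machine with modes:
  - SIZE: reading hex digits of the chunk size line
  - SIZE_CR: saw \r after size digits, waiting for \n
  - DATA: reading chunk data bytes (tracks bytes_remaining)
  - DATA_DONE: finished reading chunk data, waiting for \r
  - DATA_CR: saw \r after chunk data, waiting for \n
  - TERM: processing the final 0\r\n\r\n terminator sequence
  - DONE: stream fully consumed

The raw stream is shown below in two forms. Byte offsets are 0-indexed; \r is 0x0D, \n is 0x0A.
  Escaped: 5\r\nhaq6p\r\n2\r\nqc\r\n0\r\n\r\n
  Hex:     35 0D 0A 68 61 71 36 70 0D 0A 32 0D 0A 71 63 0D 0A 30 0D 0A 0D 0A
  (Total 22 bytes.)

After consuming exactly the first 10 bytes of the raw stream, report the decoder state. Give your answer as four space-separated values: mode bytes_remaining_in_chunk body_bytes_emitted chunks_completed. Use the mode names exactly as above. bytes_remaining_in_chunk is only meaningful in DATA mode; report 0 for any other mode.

Byte 0 = '5': mode=SIZE remaining=0 emitted=0 chunks_done=0
Byte 1 = 0x0D: mode=SIZE_CR remaining=0 emitted=0 chunks_done=0
Byte 2 = 0x0A: mode=DATA remaining=5 emitted=0 chunks_done=0
Byte 3 = 'h': mode=DATA remaining=4 emitted=1 chunks_done=0
Byte 4 = 'a': mode=DATA remaining=3 emitted=2 chunks_done=0
Byte 5 = 'q': mode=DATA remaining=2 emitted=3 chunks_done=0
Byte 6 = '6': mode=DATA remaining=1 emitted=4 chunks_done=0
Byte 7 = 'p': mode=DATA_DONE remaining=0 emitted=5 chunks_done=0
Byte 8 = 0x0D: mode=DATA_CR remaining=0 emitted=5 chunks_done=0
Byte 9 = 0x0A: mode=SIZE remaining=0 emitted=5 chunks_done=1

Answer: SIZE 0 5 1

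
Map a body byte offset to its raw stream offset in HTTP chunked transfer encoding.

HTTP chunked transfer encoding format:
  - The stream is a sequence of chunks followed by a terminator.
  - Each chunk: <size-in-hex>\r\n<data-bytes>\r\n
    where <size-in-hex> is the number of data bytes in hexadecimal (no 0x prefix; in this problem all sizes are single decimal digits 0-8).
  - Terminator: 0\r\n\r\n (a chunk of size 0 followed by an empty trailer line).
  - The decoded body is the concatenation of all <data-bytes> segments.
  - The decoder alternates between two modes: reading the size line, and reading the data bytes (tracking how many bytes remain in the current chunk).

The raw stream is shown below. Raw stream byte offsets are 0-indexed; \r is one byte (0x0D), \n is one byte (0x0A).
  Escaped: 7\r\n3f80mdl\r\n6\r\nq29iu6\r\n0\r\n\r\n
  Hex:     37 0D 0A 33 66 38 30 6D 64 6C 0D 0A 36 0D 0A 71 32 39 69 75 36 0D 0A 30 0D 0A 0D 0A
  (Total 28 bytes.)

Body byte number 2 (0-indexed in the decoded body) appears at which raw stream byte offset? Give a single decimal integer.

Chunk 1: stream[0..1]='7' size=0x7=7, data at stream[3..10]='3f80mdl' -> body[0..7], body so far='3f80mdl'
Chunk 2: stream[12..13]='6' size=0x6=6, data at stream[15..21]='q29iu6' -> body[7..13], body so far='3f80mdlq29iu6'
Chunk 3: stream[23..24]='0' size=0 (terminator). Final body='3f80mdlq29iu6' (13 bytes)
Body byte 2 at stream offset 5

Answer: 5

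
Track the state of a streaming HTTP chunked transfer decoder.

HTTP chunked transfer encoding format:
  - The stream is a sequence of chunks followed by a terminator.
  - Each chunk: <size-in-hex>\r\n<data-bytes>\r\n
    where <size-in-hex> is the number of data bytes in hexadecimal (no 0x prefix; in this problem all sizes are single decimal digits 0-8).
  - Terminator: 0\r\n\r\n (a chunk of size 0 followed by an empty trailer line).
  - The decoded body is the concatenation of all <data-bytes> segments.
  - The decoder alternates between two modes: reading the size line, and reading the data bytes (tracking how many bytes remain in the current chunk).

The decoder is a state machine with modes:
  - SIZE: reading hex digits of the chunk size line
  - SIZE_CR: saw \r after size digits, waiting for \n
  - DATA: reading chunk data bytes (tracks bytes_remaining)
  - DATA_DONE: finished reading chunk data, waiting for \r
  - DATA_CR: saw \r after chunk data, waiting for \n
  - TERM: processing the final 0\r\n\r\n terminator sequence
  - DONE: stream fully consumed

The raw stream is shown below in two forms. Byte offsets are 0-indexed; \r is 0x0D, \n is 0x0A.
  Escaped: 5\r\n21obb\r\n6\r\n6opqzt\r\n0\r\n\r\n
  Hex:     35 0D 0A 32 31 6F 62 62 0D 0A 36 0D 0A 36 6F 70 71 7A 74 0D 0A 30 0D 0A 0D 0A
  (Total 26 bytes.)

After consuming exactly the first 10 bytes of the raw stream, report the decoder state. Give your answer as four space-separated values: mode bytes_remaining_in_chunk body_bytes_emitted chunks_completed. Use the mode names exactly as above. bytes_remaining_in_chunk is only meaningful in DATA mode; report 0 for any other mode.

Byte 0 = '5': mode=SIZE remaining=0 emitted=0 chunks_done=0
Byte 1 = 0x0D: mode=SIZE_CR remaining=0 emitted=0 chunks_done=0
Byte 2 = 0x0A: mode=DATA remaining=5 emitted=0 chunks_done=0
Byte 3 = '2': mode=DATA remaining=4 emitted=1 chunks_done=0
Byte 4 = '1': mode=DATA remaining=3 emitted=2 chunks_done=0
Byte 5 = 'o': mode=DATA remaining=2 emitted=3 chunks_done=0
Byte 6 = 'b': mode=DATA remaining=1 emitted=4 chunks_done=0
Byte 7 = 'b': mode=DATA_DONE remaining=0 emitted=5 chunks_done=0
Byte 8 = 0x0D: mode=DATA_CR remaining=0 emitted=5 chunks_done=0
Byte 9 = 0x0A: mode=SIZE remaining=0 emitted=5 chunks_done=1

Answer: SIZE 0 5 1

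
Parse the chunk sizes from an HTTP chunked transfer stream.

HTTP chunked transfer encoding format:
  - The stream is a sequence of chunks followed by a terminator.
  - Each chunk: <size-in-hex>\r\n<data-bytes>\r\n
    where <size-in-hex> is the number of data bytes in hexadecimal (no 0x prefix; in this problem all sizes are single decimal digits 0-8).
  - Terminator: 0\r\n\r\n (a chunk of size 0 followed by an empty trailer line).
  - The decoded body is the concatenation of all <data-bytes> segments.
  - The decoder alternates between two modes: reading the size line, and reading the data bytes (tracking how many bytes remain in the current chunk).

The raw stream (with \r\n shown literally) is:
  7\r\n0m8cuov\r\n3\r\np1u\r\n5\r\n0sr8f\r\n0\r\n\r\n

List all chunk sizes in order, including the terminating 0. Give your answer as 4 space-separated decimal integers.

Chunk 1: stream[0..1]='7' size=0x7=7, data at stream[3..10]='0m8cuov' -> body[0..7], body so far='0m8cuov'
Chunk 2: stream[12..13]='3' size=0x3=3, data at stream[15..18]='p1u' -> body[7..10], body so far='0m8cuovp1u'
Chunk 3: stream[20..21]='5' size=0x5=5, data at stream[23..28]='0sr8f' -> body[10..15], body so far='0m8cuovp1u0sr8f'
Chunk 4: stream[30..31]='0' size=0 (terminator). Final body='0m8cuovp1u0sr8f' (15 bytes)

Answer: 7 3 5 0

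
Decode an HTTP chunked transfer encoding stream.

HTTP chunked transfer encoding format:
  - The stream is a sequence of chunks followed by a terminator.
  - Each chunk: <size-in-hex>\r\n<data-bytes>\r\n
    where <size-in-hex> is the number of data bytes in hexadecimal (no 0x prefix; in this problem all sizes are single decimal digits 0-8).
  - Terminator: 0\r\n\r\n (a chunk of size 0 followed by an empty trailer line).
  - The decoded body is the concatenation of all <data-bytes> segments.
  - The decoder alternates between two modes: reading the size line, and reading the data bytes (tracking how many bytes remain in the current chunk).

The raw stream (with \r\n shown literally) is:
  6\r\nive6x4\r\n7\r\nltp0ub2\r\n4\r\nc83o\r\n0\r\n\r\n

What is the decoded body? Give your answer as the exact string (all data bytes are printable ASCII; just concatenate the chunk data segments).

Chunk 1: stream[0..1]='6' size=0x6=6, data at stream[3..9]='ive6x4' -> body[0..6], body so far='ive6x4'
Chunk 2: stream[11..12]='7' size=0x7=7, data at stream[14..21]='ltp0ub2' -> body[6..13], body so far='ive6x4ltp0ub2'
Chunk 3: stream[23..24]='4' size=0x4=4, data at stream[26..30]='c83o' -> body[13..17], body so far='ive6x4ltp0ub2c83o'
Chunk 4: stream[32..33]='0' size=0 (terminator). Final body='ive6x4ltp0ub2c83o' (17 bytes)

Answer: ive6x4ltp0ub2c83o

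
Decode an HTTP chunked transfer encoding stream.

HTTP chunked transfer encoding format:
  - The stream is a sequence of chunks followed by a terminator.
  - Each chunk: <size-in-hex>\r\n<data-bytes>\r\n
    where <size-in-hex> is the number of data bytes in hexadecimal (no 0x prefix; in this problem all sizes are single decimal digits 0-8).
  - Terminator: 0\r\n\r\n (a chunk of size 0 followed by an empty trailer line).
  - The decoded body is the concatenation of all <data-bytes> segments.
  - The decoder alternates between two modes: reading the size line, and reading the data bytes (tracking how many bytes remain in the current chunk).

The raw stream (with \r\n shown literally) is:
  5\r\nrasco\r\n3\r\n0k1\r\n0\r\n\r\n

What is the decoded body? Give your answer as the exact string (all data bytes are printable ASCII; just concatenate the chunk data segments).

Chunk 1: stream[0..1]='5' size=0x5=5, data at stream[3..8]='rasco' -> body[0..5], body so far='rasco'
Chunk 2: stream[10..11]='3' size=0x3=3, data at stream[13..16]='0k1' -> body[5..8], body so far='rasco0k1'
Chunk 3: stream[18..19]='0' size=0 (terminator). Final body='rasco0k1' (8 bytes)

Answer: rasco0k1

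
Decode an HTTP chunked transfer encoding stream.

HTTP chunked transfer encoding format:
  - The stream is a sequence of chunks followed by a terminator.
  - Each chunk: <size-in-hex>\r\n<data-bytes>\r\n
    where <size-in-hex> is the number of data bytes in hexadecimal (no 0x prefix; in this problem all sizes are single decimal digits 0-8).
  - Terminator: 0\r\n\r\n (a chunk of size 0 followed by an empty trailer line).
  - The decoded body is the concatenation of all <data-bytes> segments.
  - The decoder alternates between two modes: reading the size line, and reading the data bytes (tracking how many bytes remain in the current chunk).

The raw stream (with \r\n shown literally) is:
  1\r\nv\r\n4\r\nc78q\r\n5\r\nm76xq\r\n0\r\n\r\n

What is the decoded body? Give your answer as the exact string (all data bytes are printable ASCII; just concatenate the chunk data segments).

Answer: vc78qm76xq

Derivation:
Chunk 1: stream[0..1]='1' size=0x1=1, data at stream[3..4]='v' -> body[0..1], body so far='v'
Chunk 2: stream[6..7]='4' size=0x4=4, data at stream[9..13]='c78q' -> body[1..5], body so far='vc78q'
Chunk 3: stream[15..16]='5' size=0x5=5, data at stream[18..23]='m76xq' -> body[5..10], body so far='vc78qm76xq'
Chunk 4: stream[25..26]='0' size=0 (terminator). Final body='vc78qm76xq' (10 bytes)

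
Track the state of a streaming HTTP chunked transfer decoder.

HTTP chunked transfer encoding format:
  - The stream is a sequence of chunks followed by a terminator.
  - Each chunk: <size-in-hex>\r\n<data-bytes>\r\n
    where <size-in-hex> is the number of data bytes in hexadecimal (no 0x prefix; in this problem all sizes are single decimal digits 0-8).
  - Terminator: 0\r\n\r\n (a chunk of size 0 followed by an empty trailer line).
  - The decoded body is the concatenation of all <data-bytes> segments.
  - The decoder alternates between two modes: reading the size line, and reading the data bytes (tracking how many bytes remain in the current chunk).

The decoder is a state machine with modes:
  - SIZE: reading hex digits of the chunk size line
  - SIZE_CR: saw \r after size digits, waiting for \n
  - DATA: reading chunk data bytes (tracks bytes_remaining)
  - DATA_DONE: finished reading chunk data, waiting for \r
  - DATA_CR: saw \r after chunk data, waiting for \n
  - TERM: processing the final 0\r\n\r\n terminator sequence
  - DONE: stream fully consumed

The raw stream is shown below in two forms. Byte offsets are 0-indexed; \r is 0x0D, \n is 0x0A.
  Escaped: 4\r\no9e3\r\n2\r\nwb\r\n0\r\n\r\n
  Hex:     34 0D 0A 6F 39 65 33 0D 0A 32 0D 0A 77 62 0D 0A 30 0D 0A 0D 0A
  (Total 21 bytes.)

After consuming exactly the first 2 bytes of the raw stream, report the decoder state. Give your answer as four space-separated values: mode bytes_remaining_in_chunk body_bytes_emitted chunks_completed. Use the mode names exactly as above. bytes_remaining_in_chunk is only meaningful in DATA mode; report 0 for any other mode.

Answer: SIZE_CR 0 0 0

Derivation:
Byte 0 = '4': mode=SIZE remaining=0 emitted=0 chunks_done=0
Byte 1 = 0x0D: mode=SIZE_CR remaining=0 emitted=0 chunks_done=0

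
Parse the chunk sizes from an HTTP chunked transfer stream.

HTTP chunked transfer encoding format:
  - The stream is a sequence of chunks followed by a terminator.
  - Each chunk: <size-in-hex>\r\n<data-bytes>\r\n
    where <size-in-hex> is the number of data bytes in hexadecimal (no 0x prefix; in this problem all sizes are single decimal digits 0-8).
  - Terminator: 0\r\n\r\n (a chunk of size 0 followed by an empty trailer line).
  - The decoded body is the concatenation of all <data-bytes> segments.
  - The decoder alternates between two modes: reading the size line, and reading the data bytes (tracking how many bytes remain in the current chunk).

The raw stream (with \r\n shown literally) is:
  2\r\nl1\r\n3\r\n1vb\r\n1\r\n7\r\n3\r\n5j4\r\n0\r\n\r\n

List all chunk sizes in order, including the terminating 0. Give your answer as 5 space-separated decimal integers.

Answer: 2 3 1 3 0

Derivation:
Chunk 1: stream[0..1]='2' size=0x2=2, data at stream[3..5]='l1' -> body[0..2], body so far='l1'
Chunk 2: stream[7..8]='3' size=0x3=3, data at stream[10..13]='1vb' -> body[2..5], body so far='l11vb'
Chunk 3: stream[15..16]='1' size=0x1=1, data at stream[18..19]='7' -> body[5..6], body so far='l11vb7'
Chunk 4: stream[21..22]='3' size=0x3=3, data at stream[24..27]='5j4' -> body[6..9], body so far='l11vb75j4'
Chunk 5: stream[29..30]='0' size=0 (terminator). Final body='l11vb75j4' (9 bytes)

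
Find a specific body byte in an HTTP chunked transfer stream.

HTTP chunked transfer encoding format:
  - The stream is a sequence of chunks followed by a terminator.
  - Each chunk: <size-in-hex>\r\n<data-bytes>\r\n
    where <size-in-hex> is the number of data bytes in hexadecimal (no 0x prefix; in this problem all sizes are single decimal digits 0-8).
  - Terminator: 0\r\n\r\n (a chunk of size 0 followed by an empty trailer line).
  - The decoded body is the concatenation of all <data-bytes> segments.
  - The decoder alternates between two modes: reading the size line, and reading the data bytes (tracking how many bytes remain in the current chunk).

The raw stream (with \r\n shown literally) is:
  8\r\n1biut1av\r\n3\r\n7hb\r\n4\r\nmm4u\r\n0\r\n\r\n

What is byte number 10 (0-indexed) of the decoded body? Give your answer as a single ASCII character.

Answer: b

Derivation:
Chunk 1: stream[0..1]='8' size=0x8=8, data at stream[3..11]='1biut1av' -> body[0..8], body so far='1biut1av'
Chunk 2: stream[13..14]='3' size=0x3=3, data at stream[16..19]='7hb' -> body[8..11], body so far='1biut1av7hb'
Chunk 3: stream[21..22]='4' size=0x4=4, data at stream[24..28]='mm4u' -> body[11..15], body so far='1biut1av7hbmm4u'
Chunk 4: stream[30..31]='0' size=0 (terminator). Final body='1biut1av7hbmm4u' (15 bytes)
Body byte 10 = 'b'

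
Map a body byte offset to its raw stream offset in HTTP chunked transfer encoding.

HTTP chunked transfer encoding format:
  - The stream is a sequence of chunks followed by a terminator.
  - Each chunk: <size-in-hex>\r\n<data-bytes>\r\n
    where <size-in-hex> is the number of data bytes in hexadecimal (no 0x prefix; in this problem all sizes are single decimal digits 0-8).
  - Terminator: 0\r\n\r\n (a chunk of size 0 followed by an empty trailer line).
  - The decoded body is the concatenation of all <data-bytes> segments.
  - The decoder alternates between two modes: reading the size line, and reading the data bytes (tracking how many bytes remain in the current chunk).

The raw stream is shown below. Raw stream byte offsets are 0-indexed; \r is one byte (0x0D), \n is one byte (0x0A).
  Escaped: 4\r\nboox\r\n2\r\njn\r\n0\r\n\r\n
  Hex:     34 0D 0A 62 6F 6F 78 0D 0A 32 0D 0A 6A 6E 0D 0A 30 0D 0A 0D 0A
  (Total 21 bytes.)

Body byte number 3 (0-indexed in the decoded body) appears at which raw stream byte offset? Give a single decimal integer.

Answer: 6

Derivation:
Chunk 1: stream[0..1]='4' size=0x4=4, data at stream[3..7]='boox' -> body[0..4], body so far='boox'
Chunk 2: stream[9..10]='2' size=0x2=2, data at stream[12..14]='jn' -> body[4..6], body so far='booxjn'
Chunk 3: stream[16..17]='0' size=0 (terminator). Final body='booxjn' (6 bytes)
Body byte 3 at stream offset 6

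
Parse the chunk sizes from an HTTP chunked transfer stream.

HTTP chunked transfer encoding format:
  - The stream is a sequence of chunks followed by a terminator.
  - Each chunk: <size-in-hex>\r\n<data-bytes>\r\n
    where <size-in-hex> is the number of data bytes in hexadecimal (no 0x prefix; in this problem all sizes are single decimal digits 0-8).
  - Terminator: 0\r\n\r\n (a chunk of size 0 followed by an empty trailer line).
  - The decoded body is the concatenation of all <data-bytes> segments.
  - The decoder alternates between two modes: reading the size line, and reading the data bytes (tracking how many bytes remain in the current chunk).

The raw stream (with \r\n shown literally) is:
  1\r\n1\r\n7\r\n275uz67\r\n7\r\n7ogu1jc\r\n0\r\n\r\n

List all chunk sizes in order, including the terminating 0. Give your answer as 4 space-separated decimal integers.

Chunk 1: stream[0..1]='1' size=0x1=1, data at stream[3..4]='1' -> body[0..1], body so far='1'
Chunk 2: stream[6..7]='7' size=0x7=7, data at stream[9..16]='275uz67' -> body[1..8], body so far='1275uz67'
Chunk 3: stream[18..19]='7' size=0x7=7, data at stream[21..28]='7ogu1jc' -> body[8..15], body so far='1275uz677ogu1jc'
Chunk 4: stream[30..31]='0' size=0 (terminator). Final body='1275uz677ogu1jc' (15 bytes)

Answer: 1 7 7 0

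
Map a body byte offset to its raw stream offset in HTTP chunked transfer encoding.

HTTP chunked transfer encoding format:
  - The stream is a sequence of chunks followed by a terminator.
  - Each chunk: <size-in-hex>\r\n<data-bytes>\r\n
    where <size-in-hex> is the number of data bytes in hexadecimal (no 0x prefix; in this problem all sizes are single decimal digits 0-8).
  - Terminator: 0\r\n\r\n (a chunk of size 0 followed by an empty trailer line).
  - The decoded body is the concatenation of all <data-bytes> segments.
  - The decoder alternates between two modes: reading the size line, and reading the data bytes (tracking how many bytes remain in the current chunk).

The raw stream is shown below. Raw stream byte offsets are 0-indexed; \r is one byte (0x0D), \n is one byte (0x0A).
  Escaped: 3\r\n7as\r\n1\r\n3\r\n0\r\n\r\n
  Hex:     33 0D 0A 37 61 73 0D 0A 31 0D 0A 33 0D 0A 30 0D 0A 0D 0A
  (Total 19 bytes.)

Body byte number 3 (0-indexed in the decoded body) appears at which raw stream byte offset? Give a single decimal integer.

Answer: 11

Derivation:
Chunk 1: stream[0..1]='3' size=0x3=3, data at stream[3..6]='7as' -> body[0..3], body so far='7as'
Chunk 2: stream[8..9]='1' size=0x1=1, data at stream[11..12]='3' -> body[3..4], body so far='7as3'
Chunk 3: stream[14..15]='0' size=0 (terminator). Final body='7as3' (4 bytes)
Body byte 3 at stream offset 11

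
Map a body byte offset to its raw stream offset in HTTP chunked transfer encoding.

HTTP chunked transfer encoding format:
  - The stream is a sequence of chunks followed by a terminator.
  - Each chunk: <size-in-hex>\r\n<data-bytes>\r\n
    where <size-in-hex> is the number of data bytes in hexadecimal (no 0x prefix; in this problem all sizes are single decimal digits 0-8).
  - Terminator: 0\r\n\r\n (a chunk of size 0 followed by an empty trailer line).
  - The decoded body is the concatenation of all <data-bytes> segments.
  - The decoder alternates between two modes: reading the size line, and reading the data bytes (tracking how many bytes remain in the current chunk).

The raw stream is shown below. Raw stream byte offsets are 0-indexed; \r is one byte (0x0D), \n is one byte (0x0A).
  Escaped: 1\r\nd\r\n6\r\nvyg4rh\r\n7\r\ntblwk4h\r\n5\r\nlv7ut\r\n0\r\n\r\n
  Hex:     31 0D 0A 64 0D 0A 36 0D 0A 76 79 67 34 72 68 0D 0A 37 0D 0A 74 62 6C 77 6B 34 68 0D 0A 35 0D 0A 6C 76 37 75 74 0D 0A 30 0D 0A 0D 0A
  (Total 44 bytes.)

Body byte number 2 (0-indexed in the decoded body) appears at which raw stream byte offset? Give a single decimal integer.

Answer: 10

Derivation:
Chunk 1: stream[0..1]='1' size=0x1=1, data at stream[3..4]='d' -> body[0..1], body so far='d'
Chunk 2: stream[6..7]='6' size=0x6=6, data at stream[9..15]='vyg4rh' -> body[1..7], body so far='dvyg4rh'
Chunk 3: stream[17..18]='7' size=0x7=7, data at stream[20..27]='tblwk4h' -> body[7..14], body so far='dvyg4rhtblwk4h'
Chunk 4: stream[29..30]='5' size=0x5=5, data at stream[32..37]='lv7ut' -> body[14..19], body so far='dvyg4rhtblwk4hlv7ut'
Chunk 5: stream[39..40]='0' size=0 (terminator). Final body='dvyg4rhtblwk4hlv7ut' (19 bytes)
Body byte 2 at stream offset 10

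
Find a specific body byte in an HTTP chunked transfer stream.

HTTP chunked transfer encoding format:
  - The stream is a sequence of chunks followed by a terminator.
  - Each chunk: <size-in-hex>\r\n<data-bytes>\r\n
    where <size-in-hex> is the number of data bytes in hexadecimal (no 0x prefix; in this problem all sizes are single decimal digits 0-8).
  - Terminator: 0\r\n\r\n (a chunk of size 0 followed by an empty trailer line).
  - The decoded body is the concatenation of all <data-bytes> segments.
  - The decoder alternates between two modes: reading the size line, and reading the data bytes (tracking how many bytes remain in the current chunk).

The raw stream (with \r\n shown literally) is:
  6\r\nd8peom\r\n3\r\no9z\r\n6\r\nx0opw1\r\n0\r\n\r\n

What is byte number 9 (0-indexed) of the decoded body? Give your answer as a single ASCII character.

Answer: x

Derivation:
Chunk 1: stream[0..1]='6' size=0x6=6, data at stream[3..9]='d8peom' -> body[0..6], body so far='d8peom'
Chunk 2: stream[11..12]='3' size=0x3=3, data at stream[14..17]='o9z' -> body[6..9], body so far='d8peomo9z'
Chunk 3: stream[19..20]='6' size=0x6=6, data at stream[22..28]='x0opw1' -> body[9..15], body so far='d8peomo9zx0opw1'
Chunk 4: stream[30..31]='0' size=0 (terminator). Final body='d8peomo9zx0opw1' (15 bytes)
Body byte 9 = 'x'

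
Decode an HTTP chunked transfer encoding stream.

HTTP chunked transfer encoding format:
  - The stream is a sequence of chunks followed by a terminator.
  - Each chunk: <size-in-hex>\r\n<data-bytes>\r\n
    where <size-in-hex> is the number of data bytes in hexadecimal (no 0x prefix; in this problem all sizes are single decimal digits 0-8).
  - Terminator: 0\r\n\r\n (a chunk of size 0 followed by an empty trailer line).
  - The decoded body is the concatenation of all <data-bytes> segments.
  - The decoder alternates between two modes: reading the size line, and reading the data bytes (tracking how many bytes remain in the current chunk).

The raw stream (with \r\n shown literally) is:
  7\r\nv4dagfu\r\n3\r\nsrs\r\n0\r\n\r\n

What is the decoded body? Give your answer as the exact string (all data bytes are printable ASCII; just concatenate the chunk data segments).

Answer: v4dagfusrs

Derivation:
Chunk 1: stream[0..1]='7' size=0x7=7, data at stream[3..10]='v4dagfu' -> body[0..7], body so far='v4dagfu'
Chunk 2: stream[12..13]='3' size=0x3=3, data at stream[15..18]='srs' -> body[7..10], body so far='v4dagfusrs'
Chunk 3: stream[20..21]='0' size=0 (terminator). Final body='v4dagfusrs' (10 bytes)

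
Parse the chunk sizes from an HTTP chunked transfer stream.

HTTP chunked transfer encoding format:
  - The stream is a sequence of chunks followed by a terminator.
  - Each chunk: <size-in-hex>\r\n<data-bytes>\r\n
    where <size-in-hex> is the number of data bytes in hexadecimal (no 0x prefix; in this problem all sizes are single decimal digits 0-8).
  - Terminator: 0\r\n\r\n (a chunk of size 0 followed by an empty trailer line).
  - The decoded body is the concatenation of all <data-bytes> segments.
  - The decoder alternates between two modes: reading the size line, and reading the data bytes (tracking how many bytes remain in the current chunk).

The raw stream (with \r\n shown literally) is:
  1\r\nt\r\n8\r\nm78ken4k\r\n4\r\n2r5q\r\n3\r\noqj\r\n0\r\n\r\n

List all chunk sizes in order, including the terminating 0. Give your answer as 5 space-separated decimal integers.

Answer: 1 8 4 3 0

Derivation:
Chunk 1: stream[0..1]='1' size=0x1=1, data at stream[3..4]='t' -> body[0..1], body so far='t'
Chunk 2: stream[6..7]='8' size=0x8=8, data at stream[9..17]='m78ken4k' -> body[1..9], body so far='tm78ken4k'
Chunk 3: stream[19..20]='4' size=0x4=4, data at stream[22..26]='2r5q' -> body[9..13], body so far='tm78ken4k2r5q'
Chunk 4: stream[28..29]='3' size=0x3=3, data at stream[31..34]='oqj' -> body[13..16], body so far='tm78ken4k2r5qoqj'
Chunk 5: stream[36..37]='0' size=0 (terminator). Final body='tm78ken4k2r5qoqj' (16 bytes)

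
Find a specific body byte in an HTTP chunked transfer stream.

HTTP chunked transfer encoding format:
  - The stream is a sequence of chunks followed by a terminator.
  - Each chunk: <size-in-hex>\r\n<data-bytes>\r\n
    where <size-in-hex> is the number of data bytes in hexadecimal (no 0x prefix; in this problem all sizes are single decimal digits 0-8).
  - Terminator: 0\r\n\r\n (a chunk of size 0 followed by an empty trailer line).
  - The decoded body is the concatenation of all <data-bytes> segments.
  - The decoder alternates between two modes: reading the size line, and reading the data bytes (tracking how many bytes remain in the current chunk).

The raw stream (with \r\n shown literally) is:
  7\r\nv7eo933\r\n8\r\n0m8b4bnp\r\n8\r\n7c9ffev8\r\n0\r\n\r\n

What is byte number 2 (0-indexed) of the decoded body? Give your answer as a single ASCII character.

Answer: e

Derivation:
Chunk 1: stream[0..1]='7' size=0x7=7, data at stream[3..10]='v7eo933' -> body[0..7], body so far='v7eo933'
Chunk 2: stream[12..13]='8' size=0x8=8, data at stream[15..23]='0m8b4bnp' -> body[7..15], body so far='v7eo9330m8b4bnp'
Chunk 3: stream[25..26]='8' size=0x8=8, data at stream[28..36]='7c9ffev8' -> body[15..23], body so far='v7eo9330m8b4bnp7c9ffev8'
Chunk 4: stream[38..39]='0' size=0 (terminator). Final body='v7eo9330m8b4bnp7c9ffev8' (23 bytes)
Body byte 2 = 'e'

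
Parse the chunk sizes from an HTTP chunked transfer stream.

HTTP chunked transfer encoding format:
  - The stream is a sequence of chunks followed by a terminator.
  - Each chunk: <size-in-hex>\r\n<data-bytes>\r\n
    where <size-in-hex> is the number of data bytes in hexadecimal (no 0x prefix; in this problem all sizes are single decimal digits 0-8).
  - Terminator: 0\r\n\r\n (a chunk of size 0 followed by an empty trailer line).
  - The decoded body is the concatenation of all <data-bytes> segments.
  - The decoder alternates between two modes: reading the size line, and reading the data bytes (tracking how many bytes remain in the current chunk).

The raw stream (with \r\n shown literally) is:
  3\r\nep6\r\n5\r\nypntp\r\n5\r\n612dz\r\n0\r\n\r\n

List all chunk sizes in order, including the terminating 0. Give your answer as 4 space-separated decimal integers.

Chunk 1: stream[0..1]='3' size=0x3=3, data at stream[3..6]='ep6' -> body[0..3], body so far='ep6'
Chunk 2: stream[8..9]='5' size=0x5=5, data at stream[11..16]='ypntp' -> body[3..8], body so far='ep6ypntp'
Chunk 3: stream[18..19]='5' size=0x5=5, data at stream[21..26]='612dz' -> body[8..13], body so far='ep6ypntp612dz'
Chunk 4: stream[28..29]='0' size=0 (terminator). Final body='ep6ypntp612dz' (13 bytes)

Answer: 3 5 5 0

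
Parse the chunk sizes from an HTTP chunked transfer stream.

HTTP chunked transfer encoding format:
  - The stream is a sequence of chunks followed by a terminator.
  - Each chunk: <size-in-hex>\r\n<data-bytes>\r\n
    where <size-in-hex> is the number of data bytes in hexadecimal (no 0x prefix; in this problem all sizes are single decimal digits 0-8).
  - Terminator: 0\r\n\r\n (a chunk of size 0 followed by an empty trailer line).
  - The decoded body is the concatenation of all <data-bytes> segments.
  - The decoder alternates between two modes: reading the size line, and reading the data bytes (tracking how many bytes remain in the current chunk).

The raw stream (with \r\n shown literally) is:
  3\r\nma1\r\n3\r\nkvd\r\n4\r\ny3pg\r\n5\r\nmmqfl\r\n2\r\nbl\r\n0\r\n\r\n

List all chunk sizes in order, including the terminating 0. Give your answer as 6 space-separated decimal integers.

Chunk 1: stream[0..1]='3' size=0x3=3, data at stream[3..6]='ma1' -> body[0..3], body so far='ma1'
Chunk 2: stream[8..9]='3' size=0x3=3, data at stream[11..14]='kvd' -> body[3..6], body so far='ma1kvd'
Chunk 3: stream[16..17]='4' size=0x4=4, data at stream[19..23]='y3pg' -> body[6..10], body so far='ma1kvdy3pg'
Chunk 4: stream[25..26]='5' size=0x5=5, data at stream[28..33]='mmqfl' -> body[10..15], body so far='ma1kvdy3pgmmqfl'
Chunk 5: stream[35..36]='2' size=0x2=2, data at stream[38..40]='bl' -> body[15..17], body so far='ma1kvdy3pgmmqflbl'
Chunk 6: stream[42..43]='0' size=0 (terminator). Final body='ma1kvdy3pgmmqflbl' (17 bytes)

Answer: 3 3 4 5 2 0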